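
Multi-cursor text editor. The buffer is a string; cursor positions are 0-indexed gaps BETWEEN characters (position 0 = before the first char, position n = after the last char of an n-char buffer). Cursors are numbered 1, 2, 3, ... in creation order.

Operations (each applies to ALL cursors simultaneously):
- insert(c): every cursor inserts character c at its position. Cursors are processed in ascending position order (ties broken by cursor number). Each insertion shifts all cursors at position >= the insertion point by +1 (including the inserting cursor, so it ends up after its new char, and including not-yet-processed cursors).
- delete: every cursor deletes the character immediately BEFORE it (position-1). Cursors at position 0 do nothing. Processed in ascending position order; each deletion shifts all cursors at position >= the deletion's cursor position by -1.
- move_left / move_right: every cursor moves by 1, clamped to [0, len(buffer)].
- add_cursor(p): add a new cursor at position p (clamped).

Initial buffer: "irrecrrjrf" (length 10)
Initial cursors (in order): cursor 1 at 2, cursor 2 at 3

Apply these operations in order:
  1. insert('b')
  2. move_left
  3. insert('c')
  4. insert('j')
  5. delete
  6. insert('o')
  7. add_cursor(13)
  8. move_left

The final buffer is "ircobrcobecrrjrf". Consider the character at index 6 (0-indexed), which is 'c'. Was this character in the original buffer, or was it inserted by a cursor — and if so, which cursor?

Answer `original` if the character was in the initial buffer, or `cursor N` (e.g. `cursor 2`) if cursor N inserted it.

Answer: cursor 2

Derivation:
After op 1 (insert('b')): buffer="irbrbecrrjrf" (len 12), cursors c1@3 c2@5, authorship ..1.2.......
After op 2 (move_left): buffer="irbrbecrrjrf" (len 12), cursors c1@2 c2@4, authorship ..1.2.......
After op 3 (insert('c')): buffer="ircbrcbecrrjrf" (len 14), cursors c1@3 c2@6, authorship ..11.22.......
After op 4 (insert('j')): buffer="ircjbrcjbecrrjrf" (len 16), cursors c1@4 c2@8, authorship ..111.222.......
After op 5 (delete): buffer="ircbrcbecrrjrf" (len 14), cursors c1@3 c2@6, authorship ..11.22.......
After op 6 (insert('o')): buffer="ircobrcobecrrjrf" (len 16), cursors c1@4 c2@8, authorship ..111.222.......
After op 7 (add_cursor(13)): buffer="ircobrcobecrrjrf" (len 16), cursors c1@4 c2@8 c3@13, authorship ..111.222.......
After op 8 (move_left): buffer="ircobrcobecrrjrf" (len 16), cursors c1@3 c2@7 c3@12, authorship ..111.222.......
Authorship (.=original, N=cursor N): . . 1 1 1 . 2 2 2 . . . . . . .
Index 6: author = 2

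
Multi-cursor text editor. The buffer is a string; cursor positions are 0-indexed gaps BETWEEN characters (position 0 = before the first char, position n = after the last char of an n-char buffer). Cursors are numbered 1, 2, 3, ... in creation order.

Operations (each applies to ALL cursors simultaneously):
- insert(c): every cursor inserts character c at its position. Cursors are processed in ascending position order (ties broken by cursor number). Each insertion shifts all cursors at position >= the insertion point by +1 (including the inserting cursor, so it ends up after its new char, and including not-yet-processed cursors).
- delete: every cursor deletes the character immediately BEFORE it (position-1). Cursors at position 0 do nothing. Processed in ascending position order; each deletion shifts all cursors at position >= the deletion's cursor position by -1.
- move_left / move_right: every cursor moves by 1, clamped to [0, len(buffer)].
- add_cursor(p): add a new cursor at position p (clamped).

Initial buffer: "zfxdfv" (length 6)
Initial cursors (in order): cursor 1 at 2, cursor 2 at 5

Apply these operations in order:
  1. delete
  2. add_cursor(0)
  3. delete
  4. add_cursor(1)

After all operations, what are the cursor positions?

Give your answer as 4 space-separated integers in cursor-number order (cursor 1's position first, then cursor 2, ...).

After op 1 (delete): buffer="zxdv" (len 4), cursors c1@1 c2@3, authorship ....
After op 2 (add_cursor(0)): buffer="zxdv" (len 4), cursors c3@0 c1@1 c2@3, authorship ....
After op 3 (delete): buffer="xv" (len 2), cursors c1@0 c3@0 c2@1, authorship ..
After op 4 (add_cursor(1)): buffer="xv" (len 2), cursors c1@0 c3@0 c2@1 c4@1, authorship ..

Answer: 0 1 0 1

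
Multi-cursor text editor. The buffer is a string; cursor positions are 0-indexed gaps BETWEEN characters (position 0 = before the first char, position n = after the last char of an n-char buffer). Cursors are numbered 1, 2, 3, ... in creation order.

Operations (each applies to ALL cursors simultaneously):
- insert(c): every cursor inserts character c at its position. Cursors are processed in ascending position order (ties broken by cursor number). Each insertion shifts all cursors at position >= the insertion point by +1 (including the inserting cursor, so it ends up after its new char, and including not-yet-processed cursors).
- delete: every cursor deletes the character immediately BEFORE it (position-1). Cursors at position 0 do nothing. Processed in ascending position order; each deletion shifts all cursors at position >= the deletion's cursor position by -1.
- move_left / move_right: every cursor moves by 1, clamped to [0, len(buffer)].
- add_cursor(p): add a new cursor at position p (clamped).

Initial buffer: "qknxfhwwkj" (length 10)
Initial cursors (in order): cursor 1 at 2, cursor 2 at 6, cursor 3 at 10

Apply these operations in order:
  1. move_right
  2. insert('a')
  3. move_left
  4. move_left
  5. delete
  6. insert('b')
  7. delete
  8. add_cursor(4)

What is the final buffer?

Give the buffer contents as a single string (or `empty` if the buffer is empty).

After op 1 (move_right): buffer="qknxfhwwkj" (len 10), cursors c1@3 c2@7 c3@10, authorship ..........
After op 2 (insert('a')): buffer="qknaxfhwawkja" (len 13), cursors c1@4 c2@9 c3@13, authorship ...1....2...3
After op 3 (move_left): buffer="qknaxfhwawkja" (len 13), cursors c1@3 c2@8 c3@12, authorship ...1....2...3
After op 4 (move_left): buffer="qknaxfhwawkja" (len 13), cursors c1@2 c2@7 c3@11, authorship ...1....2...3
After op 5 (delete): buffer="qnaxfwawja" (len 10), cursors c1@1 c2@5 c3@8, authorship ..1...2..3
After op 6 (insert('b')): buffer="qbnaxfbwawbja" (len 13), cursors c1@2 c2@7 c3@11, authorship .1.1..2.2.3.3
After op 7 (delete): buffer="qnaxfwawja" (len 10), cursors c1@1 c2@5 c3@8, authorship ..1...2..3
After op 8 (add_cursor(4)): buffer="qnaxfwawja" (len 10), cursors c1@1 c4@4 c2@5 c3@8, authorship ..1...2..3

Answer: qnaxfwawja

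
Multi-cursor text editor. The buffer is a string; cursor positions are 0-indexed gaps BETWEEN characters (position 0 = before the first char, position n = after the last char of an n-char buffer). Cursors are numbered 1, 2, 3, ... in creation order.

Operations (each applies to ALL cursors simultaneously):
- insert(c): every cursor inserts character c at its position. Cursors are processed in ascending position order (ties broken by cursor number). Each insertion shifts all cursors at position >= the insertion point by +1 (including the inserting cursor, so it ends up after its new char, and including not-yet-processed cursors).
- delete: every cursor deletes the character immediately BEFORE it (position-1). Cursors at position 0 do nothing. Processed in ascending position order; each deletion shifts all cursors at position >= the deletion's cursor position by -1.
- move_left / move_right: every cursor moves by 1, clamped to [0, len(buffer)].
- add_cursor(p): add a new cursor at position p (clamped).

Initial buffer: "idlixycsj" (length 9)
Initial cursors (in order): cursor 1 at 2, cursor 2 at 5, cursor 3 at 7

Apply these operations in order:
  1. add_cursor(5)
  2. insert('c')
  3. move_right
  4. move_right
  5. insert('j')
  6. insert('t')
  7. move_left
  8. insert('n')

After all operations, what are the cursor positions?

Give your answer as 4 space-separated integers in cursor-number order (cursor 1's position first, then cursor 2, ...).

Answer: 7 18 24 18

Derivation:
After op 1 (add_cursor(5)): buffer="idlixycsj" (len 9), cursors c1@2 c2@5 c4@5 c3@7, authorship .........
After op 2 (insert('c')): buffer="idclixccyccsj" (len 13), cursors c1@3 c2@8 c4@8 c3@11, authorship ..1...24..3..
After op 3 (move_right): buffer="idclixccyccsj" (len 13), cursors c1@4 c2@9 c4@9 c3@12, authorship ..1...24..3..
After op 4 (move_right): buffer="idclixccyccsj" (len 13), cursors c1@5 c2@10 c4@10 c3@13, authorship ..1...24..3..
After op 5 (insert('j')): buffer="idclijxccycjjcsjj" (len 17), cursors c1@6 c2@13 c4@13 c3@17, authorship ..1..1.24..243..3
After op 6 (insert('t')): buffer="idclijtxccycjjttcsjjt" (len 21), cursors c1@7 c2@16 c4@16 c3@21, authorship ..1..11.24..24243..33
After op 7 (move_left): buffer="idclijtxccycjjttcsjjt" (len 21), cursors c1@6 c2@15 c4@15 c3@20, authorship ..1..11.24..24243..33
After op 8 (insert('n')): buffer="idclijntxccycjjtnntcsjjnt" (len 25), cursors c1@7 c2@18 c4@18 c3@24, authorship ..1..111.24..2422443..333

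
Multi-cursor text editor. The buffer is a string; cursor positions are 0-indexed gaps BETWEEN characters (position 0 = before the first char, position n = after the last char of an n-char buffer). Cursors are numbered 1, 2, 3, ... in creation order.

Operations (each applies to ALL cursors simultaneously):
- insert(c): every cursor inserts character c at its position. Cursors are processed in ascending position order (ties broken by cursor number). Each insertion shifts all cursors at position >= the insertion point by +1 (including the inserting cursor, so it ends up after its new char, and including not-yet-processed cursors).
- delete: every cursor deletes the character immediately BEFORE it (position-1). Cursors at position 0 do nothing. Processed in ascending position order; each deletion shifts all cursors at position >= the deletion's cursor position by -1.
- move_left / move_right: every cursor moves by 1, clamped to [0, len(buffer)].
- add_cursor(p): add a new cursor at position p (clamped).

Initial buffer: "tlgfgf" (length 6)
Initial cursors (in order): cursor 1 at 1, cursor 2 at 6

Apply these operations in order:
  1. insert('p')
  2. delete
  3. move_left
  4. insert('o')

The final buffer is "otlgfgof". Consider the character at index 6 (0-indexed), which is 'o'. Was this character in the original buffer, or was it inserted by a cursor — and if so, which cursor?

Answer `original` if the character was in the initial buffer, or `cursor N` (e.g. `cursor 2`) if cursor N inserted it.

Answer: cursor 2

Derivation:
After op 1 (insert('p')): buffer="tplgfgfp" (len 8), cursors c1@2 c2@8, authorship .1.....2
After op 2 (delete): buffer="tlgfgf" (len 6), cursors c1@1 c2@6, authorship ......
After op 3 (move_left): buffer="tlgfgf" (len 6), cursors c1@0 c2@5, authorship ......
After op 4 (insert('o')): buffer="otlgfgof" (len 8), cursors c1@1 c2@7, authorship 1.....2.
Authorship (.=original, N=cursor N): 1 . . . . . 2 .
Index 6: author = 2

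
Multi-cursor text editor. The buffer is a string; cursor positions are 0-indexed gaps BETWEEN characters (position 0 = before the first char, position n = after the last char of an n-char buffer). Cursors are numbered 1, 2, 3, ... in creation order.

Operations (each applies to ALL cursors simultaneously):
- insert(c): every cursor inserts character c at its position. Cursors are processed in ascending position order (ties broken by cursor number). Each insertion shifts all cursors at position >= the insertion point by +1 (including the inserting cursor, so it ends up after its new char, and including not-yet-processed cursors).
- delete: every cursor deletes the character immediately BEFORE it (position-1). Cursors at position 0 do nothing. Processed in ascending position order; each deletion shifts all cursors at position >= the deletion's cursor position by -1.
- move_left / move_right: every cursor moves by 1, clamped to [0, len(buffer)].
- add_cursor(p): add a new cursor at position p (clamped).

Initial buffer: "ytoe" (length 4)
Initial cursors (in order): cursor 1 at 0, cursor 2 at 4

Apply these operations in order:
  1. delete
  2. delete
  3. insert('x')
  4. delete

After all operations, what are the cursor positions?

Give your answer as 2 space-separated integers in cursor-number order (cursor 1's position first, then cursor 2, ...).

After op 1 (delete): buffer="yto" (len 3), cursors c1@0 c2@3, authorship ...
After op 2 (delete): buffer="yt" (len 2), cursors c1@0 c2@2, authorship ..
After op 3 (insert('x')): buffer="xytx" (len 4), cursors c1@1 c2@4, authorship 1..2
After op 4 (delete): buffer="yt" (len 2), cursors c1@0 c2@2, authorship ..

Answer: 0 2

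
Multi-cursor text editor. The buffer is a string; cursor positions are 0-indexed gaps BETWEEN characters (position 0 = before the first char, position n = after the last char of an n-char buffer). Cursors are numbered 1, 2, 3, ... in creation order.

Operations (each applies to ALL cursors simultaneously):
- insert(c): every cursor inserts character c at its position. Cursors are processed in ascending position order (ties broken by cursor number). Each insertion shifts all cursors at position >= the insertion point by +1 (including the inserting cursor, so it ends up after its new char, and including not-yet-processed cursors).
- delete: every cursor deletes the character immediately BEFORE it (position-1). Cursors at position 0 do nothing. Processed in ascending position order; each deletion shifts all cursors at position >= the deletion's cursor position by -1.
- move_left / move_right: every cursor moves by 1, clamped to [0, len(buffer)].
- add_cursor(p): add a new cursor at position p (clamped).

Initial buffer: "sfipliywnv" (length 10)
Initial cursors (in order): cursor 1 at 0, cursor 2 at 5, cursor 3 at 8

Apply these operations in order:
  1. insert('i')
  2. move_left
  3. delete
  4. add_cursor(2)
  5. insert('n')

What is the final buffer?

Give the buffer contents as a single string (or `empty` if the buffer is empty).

After op 1 (insert('i')): buffer="isfipliiywinv" (len 13), cursors c1@1 c2@7 c3@11, authorship 1.....2...3..
After op 2 (move_left): buffer="isfipliiywinv" (len 13), cursors c1@0 c2@6 c3@10, authorship 1.....2...3..
After op 3 (delete): buffer="isfipiiyinv" (len 11), cursors c1@0 c2@5 c3@8, authorship 1....2..3..
After op 4 (add_cursor(2)): buffer="isfipiiyinv" (len 11), cursors c1@0 c4@2 c2@5 c3@8, authorship 1....2..3..
After op 5 (insert('n')): buffer="nisnfipniiyninv" (len 15), cursors c1@1 c4@4 c2@8 c3@12, authorship 11.4...22..33..

Answer: nisnfipniiyninv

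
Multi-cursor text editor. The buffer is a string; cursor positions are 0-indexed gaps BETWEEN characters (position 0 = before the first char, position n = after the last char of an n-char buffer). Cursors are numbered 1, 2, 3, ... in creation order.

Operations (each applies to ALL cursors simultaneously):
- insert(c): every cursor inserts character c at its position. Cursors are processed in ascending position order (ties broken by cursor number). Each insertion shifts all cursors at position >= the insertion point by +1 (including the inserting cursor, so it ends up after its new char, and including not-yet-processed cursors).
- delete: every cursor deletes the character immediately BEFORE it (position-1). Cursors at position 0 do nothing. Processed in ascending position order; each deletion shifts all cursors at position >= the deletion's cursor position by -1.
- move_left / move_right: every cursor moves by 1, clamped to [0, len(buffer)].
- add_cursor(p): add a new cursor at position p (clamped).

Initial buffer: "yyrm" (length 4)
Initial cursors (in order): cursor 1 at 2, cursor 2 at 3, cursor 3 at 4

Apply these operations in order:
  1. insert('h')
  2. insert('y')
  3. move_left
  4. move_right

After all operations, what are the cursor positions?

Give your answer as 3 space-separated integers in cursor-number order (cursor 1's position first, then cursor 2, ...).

After op 1 (insert('h')): buffer="yyhrhmh" (len 7), cursors c1@3 c2@5 c3@7, authorship ..1.2.3
After op 2 (insert('y')): buffer="yyhyrhymhy" (len 10), cursors c1@4 c2@7 c3@10, authorship ..11.22.33
After op 3 (move_left): buffer="yyhyrhymhy" (len 10), cursors c1@3 c2@6 c3@9, authorship ..11.22.33
After op 4 (move_right): buffer="yyhyrhymhy" (len 10), cursors c1@4 c2@7 c3@10, authorship ..11.22.33

Answer: 4 7 10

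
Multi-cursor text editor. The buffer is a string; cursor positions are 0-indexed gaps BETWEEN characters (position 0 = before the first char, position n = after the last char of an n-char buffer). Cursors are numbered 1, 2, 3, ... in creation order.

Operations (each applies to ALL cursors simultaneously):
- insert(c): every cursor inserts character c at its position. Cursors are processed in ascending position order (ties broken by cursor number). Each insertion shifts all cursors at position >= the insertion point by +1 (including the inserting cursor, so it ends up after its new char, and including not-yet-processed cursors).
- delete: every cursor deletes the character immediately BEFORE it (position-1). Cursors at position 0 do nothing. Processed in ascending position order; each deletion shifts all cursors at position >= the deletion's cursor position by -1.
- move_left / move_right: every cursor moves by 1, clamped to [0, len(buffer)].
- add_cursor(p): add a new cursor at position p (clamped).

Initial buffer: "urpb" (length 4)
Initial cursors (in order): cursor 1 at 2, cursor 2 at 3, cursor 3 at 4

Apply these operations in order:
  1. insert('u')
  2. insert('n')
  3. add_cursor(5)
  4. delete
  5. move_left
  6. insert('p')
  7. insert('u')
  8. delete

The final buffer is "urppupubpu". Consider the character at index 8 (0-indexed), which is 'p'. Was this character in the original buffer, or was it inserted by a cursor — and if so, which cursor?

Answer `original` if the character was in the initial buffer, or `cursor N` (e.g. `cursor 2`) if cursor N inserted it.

Answer: cursor 3

Derivation:
After op 1 (insert('u')): buffer="urupubu" (len 7), cursors c1@3 c2@5 c3@7, authorship ..1.2.3
After op 2 (insert('n')): buffer="urunpunbun" (len 10), cursors c1@4 c2@7 c3@10, authorship ..11.22.33
After op 3 (add_cursor(5)): buffer="urunpunbun" (len 10), cursors c1@4 c4@5 c2@7 c3@10, authorship ..11.22.33
After op 4 (delete): buffer="uruubu" (len 6), cursors c1@3 c4@3 c2@4 c3@6, authorship ..12.3
After op 5 (move_left): buffer="uruubu" (len 6), cursors c1@2 c4@2 c2@3 c3@5, authorship ..12.3
After op 6 (insert('p')): buffer="urppupubpu" (len 10), cursors c1@4 c4@4 c2@6 c3@9, authorship ..14122.33
After op 7 (insert('u')): buffer="urppuuupuubpuu" (len 14), cursors c1@6 c4@6 c2@9 c3@13, authorship ..14141222.333
After op 8 (delete): buffer="urppupubpu" (len 10), cursors c1@4 c4@4 c2@6 c3@9, authorship ..14122.33
Authorship (.=original, N=cursor N): . . 1 4 1 2 2 . 3 3
Index 8: author = 3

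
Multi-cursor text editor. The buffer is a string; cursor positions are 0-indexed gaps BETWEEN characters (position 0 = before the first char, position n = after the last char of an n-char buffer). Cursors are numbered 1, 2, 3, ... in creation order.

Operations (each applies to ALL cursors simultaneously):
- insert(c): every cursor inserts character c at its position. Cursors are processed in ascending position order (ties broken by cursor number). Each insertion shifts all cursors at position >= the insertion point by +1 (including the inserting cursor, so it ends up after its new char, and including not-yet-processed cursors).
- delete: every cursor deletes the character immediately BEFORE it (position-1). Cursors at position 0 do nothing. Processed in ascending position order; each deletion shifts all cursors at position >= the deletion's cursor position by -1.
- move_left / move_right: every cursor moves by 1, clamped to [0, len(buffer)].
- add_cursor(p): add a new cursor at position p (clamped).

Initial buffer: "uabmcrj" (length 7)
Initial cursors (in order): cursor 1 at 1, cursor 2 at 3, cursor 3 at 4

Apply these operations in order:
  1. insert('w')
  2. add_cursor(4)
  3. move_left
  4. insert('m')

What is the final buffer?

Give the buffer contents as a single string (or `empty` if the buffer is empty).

Answer: umwambmwmmwcrj

Derivation:
After op 1 (insert('w')): buffer="uwabwmwcrj" (len 10), cursors c1@2 c2@5 c3@7, authorship .1..2.3...
After op 2 (add_cursor(4)): buffer="uwabwmwcrj" (len 10), cursors c1@2 c4@4 c2@5 c3@7, authorship .1..2.3...
After op 3 (move_left): buffer="uwabwmwcrj" (len 10), cursors c1@1 c4@3 c2@4 c3@6, authorship .1..2.3...
After op 4 (insert('m')): buffer="umwambmwmmwcrj" (len 14), cursors c1@2 c4@5 c2@7 c3@10, authorship .11.4.22.33...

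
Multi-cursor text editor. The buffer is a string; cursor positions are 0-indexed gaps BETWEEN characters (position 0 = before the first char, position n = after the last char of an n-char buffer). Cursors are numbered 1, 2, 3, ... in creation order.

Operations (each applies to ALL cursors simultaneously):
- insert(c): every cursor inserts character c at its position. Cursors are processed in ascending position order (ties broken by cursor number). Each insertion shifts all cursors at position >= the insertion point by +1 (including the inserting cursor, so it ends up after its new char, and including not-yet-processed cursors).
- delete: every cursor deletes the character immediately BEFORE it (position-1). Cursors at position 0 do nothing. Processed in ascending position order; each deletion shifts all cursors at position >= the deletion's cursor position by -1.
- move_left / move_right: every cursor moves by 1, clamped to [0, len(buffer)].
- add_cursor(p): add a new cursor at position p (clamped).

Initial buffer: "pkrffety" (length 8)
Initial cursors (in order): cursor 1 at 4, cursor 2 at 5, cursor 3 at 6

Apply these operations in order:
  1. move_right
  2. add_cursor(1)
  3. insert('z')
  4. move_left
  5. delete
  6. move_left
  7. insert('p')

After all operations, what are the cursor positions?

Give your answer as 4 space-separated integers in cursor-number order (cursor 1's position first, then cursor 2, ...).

After op 1 (move_right): buffer="pkrffety" (len 8), cursors c1@5 c2@6 c3@7, authorship ........
After op 2 (add_cursor(1)): buffer="pkrffety" (len 8), cursors c4@1 c1@5 c2@6 c3@7, authorship ........
After op 3 (insert('z')): buffer="pzkrffzeztzy" (len 12), cursors c4@2 c1@7 c2@9 c3@11, authorship .4....1.2.3.
After op 4 (move_left): buffer="pzkrffzeztzy" (len 12), cursors c4@1 c1@6 c2@8 c3@10, authorship .4....1.2.3.
After op 5 (delete): buffer="zkrfzzzy" (len 8), cursors c4@0 c1@4 c2@5 c3@6, authorship 4...123.
After op 6 (move_left): buffer="zkrfzzzy" (len 8), cursors c4@0 c1@3 c2@4 c3@5, authorship 4...123.
After op 7 (insert('p')): buffer="pzkrpfpzpzzy" (len 12), cursors c4@1 c1@5 c2@7 c3@9, authorship 44..1.21323.

Answer: 5 7 9 1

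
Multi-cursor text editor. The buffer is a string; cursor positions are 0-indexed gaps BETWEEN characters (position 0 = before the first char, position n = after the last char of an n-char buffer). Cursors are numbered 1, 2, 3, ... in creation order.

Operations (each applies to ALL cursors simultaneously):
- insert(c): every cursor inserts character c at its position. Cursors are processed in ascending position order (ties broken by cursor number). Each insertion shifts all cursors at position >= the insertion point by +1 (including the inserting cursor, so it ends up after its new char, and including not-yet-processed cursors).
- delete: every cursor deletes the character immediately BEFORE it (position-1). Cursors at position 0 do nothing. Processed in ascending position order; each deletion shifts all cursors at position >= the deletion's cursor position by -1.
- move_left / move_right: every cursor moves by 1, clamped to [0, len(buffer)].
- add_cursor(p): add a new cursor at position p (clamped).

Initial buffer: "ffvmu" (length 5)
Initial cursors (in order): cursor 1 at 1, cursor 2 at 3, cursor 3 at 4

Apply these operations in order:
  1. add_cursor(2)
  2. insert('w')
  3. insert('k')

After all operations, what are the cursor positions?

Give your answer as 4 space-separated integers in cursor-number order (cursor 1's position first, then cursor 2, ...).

Answer: 3 9 12 6

Derivation:
After op 1 (add_cursor(2)): buffer="ffvmu" (len 5), cursors c1@1 c4@2 c2@3 c3@4, authorship .....
After op 2 (insert('w')): buffer="fwfwvwmwu" (len 9), cursors c1@2 c4@4 c2@6 c3@8, authorship .1.4.2.3.
After op 3 (insert('k')): buffer="fwkfwkvwkmwku" (len 13), cursors c1@3 c4@6 c2@9 c3@12, authorship .11.44.22.33.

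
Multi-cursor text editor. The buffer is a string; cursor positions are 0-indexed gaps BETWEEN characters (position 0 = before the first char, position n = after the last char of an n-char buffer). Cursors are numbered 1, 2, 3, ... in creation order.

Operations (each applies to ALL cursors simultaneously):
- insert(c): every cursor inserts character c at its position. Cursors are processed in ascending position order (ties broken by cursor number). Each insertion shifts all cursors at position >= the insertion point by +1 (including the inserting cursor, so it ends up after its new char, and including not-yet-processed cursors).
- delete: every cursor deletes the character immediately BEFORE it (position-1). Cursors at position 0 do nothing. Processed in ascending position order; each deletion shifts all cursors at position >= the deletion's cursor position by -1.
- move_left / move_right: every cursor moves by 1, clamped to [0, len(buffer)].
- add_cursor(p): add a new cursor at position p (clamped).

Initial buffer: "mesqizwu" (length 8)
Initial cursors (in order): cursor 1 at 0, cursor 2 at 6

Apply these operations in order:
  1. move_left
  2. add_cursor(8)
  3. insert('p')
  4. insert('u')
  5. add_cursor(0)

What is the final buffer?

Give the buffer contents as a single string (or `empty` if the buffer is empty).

After op 1 (move_left): buffer="mesqizwu" (len 8), cursors c1@0 c2@5, authorship ........
After op 2 (add_cursor(8)): buffer="mesqizwu" (len 8), cursors c1@0 c2@5 c3@8, authorship ........
After op 3 (insert('p')): buffer="pmesqipzwup" (len 11), cursors c1@1 c2@7 c3@11, authorship 1.....2...3
After op 4 (insert('u')): buffer="pumesqipuzwupu" (len 14), cursors c1@2 c2@9 c3@14, authorship 11.....22...33
After op 5 (add_cursor(0)): buffer="pumesqipuzwupu" (len 14), cursors c4@0 c1@2 c2@9 c3@14, authorship 11.....22...33

Answer: pumesqipuzwupu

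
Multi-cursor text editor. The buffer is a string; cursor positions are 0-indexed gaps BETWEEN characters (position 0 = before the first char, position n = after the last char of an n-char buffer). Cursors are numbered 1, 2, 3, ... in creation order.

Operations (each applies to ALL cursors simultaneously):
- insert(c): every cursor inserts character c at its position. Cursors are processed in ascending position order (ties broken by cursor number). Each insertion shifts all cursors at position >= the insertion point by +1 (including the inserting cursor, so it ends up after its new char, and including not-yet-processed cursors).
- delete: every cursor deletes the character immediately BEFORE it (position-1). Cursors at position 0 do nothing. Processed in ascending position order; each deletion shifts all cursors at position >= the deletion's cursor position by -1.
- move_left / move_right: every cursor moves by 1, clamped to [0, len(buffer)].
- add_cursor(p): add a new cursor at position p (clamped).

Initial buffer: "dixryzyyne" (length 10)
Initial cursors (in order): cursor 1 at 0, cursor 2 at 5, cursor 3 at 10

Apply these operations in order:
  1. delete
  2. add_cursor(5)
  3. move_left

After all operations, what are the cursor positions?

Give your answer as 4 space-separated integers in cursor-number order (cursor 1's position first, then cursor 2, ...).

After op 1 (delete): buffer="dixrzyyn" (len 8), cursors c1@0 c2@4 c3@8, authorship ........
After op 2 (add_cursor(5)): buffer="dixrzyyn" (len 8), cursors c1@0 c2@4 c4@5 c3@8, authorship ........
After op 3 (move_left): buffer="dixrzyyn" (len 8), cursors c1@0 c2@3 c4@4 c3@7, authorship ........

Answer: 0 3 7 4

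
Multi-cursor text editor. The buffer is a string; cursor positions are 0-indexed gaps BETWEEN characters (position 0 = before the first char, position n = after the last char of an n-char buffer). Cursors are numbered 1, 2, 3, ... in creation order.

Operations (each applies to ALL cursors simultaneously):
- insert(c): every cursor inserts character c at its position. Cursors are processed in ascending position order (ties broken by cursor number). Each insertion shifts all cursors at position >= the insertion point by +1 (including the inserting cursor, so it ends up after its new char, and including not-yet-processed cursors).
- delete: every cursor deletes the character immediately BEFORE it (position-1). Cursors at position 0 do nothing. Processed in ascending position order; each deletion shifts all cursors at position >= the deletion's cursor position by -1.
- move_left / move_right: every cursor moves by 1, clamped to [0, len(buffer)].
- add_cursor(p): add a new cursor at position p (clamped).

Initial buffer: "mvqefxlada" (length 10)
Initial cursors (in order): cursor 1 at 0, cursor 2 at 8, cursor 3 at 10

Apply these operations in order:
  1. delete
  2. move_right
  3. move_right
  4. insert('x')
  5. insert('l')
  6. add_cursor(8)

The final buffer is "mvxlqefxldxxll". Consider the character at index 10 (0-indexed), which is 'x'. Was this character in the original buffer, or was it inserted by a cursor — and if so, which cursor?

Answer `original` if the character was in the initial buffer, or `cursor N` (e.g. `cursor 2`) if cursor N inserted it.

After op 1 (delete): buffer="mvqefxld" (len 8), cursors c1@0 c2@7 c3@8, authorship ........
After op 2 (move_right): buffer="mvqefxld" (len 8), cursors c1@1 c2@8 c3@8, authorship ........
After op 3 (move_right): buffer="mvqefxld" (len 8), cursors c1@2 c2@8 c3@8, authorship ........
After op 4 (insert('x')): buffer="mvxqefxldxx" (len 11), cursors c1@3 c2@11 c3@11, authorship ..1......23
After op 5 (insert('l')): buffer="mvxlqefxldxxll" (len 14), cursors c1@4 c2@14 c3@14, authorship ..11......2323
After op 6 (add_cursor(8)): buffer="mvxlqefxldxxll" (len 14), cursors c1@4 c4@8 c2@14 c3@14, authorship ..11......2323
Authorship (.=original, N=cursor N): . . 1 1 . . . . . . 2 3 2 3
Index 10: author = 2

Answer: cursor 2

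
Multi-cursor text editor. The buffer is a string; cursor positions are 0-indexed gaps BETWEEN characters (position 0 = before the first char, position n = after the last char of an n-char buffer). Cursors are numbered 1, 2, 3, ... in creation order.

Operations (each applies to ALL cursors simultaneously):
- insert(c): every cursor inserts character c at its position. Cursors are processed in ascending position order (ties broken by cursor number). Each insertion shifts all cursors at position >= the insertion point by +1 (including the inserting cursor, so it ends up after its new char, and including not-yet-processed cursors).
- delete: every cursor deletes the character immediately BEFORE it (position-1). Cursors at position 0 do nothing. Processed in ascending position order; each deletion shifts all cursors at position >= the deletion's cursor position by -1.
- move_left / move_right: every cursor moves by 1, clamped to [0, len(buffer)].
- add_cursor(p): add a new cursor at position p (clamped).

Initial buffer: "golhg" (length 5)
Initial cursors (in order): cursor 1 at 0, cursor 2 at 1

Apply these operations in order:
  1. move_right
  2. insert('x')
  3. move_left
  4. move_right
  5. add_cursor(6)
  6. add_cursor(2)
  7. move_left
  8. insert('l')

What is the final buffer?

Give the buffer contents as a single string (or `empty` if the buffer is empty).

After op 1 (move_right): buffer="golhg" (len 5), cursors c1@1 c2@2, authorship .....
After op 2 (insert('x')): buffer="gxoxlhg" (len 7), cursors c1@2 c2@4, authorship .1.2...
After op 3 (move_left): buffer="gxoxlhg" (len 7), cursors c1@1 c2@3, authorship .1.2...
After op 4 (move_right): buffer="gxoxlhg" (len 7), cursors c1@2 c2@4, authorship .1.2...
After op 5 (add_cursor(6)): buffer="gxoxlhg" (len 7), cursors c1@2 c2@4 c3@6, authorship .1.2...
After op 6 (add_cursor(2)): buffer="gxoxlhg" (len 7), cursors c1@2 c4@2 c2@4 c3@6, authorship .1.2...
After op 7 (move_left): buffer="gxoxlhg" (len 7), cursors c1@1 c4@1 c2@3 c3@5, authorship .1.2...
After op 8 (insert('l')): buffer="gllxolxllhg" (len 11), cursors c1@3 c4@3 c2@6 c3@9, authorship .141.22.3..

Answer: gllxolxllhg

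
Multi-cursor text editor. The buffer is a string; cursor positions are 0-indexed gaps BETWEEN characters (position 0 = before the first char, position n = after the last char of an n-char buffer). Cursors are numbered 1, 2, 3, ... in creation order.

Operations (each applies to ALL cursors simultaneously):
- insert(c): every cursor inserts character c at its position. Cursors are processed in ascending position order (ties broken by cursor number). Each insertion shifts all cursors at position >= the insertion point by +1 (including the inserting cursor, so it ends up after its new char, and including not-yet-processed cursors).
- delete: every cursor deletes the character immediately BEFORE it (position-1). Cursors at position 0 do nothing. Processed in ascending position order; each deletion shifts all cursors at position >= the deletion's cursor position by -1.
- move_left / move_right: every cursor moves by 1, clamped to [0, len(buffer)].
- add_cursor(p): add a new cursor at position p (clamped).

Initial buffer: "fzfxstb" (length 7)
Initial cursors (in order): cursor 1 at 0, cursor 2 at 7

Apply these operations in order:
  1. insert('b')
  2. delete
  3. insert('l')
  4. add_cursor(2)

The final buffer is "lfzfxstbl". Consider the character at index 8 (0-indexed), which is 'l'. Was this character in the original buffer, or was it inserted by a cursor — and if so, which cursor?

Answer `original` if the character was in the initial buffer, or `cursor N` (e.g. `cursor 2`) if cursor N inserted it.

After op 1 (insert('b')): buffer="bfzfxstbb" (len 9), cursors c1@1 c2@9, authorship 1.......2
After op 2 (delete): buffer="fzfxstb" (len 7), cursors c1@0 c2@7, authorship .......
After op 3 (insert('l')): buffer="lfzfxstbl" (len 9), cursors c1@1 c2@9, authorship 1.......2
After op 4 (add_cursor(2)): buffer="lfzfxstbl" (len 9), cursors c1@1 c3@2 c2@9, authorship 1.......2
Authorship (.=original, N=cursor N): 1 . . . . . . . 2
Index 8: author = 2

Answer: cursor 2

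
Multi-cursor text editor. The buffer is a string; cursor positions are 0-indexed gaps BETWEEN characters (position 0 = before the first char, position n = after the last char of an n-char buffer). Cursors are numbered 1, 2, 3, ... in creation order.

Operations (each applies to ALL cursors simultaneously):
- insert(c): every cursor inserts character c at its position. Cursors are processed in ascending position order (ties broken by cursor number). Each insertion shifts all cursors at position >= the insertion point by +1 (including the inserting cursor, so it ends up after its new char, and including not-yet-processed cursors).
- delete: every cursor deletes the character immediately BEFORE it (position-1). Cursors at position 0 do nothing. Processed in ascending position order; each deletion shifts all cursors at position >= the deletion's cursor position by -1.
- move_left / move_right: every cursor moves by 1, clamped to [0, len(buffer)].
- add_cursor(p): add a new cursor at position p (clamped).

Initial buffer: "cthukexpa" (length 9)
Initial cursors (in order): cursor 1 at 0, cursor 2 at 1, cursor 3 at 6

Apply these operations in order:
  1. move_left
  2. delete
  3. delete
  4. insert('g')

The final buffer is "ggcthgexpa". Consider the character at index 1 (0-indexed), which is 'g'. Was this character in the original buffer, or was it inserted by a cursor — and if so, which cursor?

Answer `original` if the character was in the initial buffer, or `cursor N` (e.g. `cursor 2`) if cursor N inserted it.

Answer: cursor 2

Derivation:
After op 1 (move_left): buffer="cthukexpa" (len 9), cursors c1@0 c2@0 c3@5, authorship .........
After op 2 (delete): buffer="cthuexpa" (len 8), cursors c1@0 c2@0 c3@4, authorship ........
After op 3 (delete): buffer="cthexpa" (len 7), cursors c1@0 c2@0 c3@3, authorship .......
After op 4 (insert('g')): buffer="ggcthgexpa" (len 10), cursors c1@2 c2@2 c3@6, authorship 12...3....
Authorship (.=original, N=cursor N): 1 2 . . . 3 . . . .
Index 1: author = 2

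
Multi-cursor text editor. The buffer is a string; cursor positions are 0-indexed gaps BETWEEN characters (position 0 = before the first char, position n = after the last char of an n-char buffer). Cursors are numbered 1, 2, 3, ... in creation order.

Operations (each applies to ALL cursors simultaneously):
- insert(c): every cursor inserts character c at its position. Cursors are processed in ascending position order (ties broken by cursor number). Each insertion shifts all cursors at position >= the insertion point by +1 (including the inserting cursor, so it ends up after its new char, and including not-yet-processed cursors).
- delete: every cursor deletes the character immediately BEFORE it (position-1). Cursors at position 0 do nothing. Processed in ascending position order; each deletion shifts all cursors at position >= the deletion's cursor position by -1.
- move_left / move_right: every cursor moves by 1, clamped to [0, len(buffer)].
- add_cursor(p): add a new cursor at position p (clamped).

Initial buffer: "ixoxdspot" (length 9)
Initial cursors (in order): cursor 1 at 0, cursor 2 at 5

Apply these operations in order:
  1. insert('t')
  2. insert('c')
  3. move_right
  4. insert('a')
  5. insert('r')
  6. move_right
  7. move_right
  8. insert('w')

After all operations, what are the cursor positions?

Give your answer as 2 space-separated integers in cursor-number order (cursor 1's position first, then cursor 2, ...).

After op 1 (insert('t')): buffer="tixoxdtspot" (len 11), cursors c1@1 c2@7, authorship 1.....2....
After op 2 (insert('c')): buffer="tcixoxdtcspot" (len 13), cursors c1@2 c2@9, authorship 11.....22....
After op 3 (move_right): buffer="tcixoxdtcspot" (len 13), cursors c1@3 c2@10, authorship 11.....22....
After op 4 (insert('a')): buffer="tciaxoxdtcsapot" (len 15), cursors c1@4 c2@12, authorship 11.1....22.2...
After op 5 (insert('r')): buffer="tciarxoxdtcsarpot" (len 17), cursors c1@5 c2@14, authorship 11.11....22.22...
After op 6 (move_right): buffer="tciarxoxdtcsarpot" (len 17), cursors c1@6 c2@15, authorship 11.11....22.22...
After op 7 (move_right): buffer="tciarxoxdtcsarpot" (len 17), cursors c1@7 c2@16, authorship 11.11....22.22...
After op 8 (insert('w')): buffer="tciarxowxdtcsarpowt" (len 19), cursors c1@8 c2@18, authorship 11.11..1..22.22..2.

Answer: 8 18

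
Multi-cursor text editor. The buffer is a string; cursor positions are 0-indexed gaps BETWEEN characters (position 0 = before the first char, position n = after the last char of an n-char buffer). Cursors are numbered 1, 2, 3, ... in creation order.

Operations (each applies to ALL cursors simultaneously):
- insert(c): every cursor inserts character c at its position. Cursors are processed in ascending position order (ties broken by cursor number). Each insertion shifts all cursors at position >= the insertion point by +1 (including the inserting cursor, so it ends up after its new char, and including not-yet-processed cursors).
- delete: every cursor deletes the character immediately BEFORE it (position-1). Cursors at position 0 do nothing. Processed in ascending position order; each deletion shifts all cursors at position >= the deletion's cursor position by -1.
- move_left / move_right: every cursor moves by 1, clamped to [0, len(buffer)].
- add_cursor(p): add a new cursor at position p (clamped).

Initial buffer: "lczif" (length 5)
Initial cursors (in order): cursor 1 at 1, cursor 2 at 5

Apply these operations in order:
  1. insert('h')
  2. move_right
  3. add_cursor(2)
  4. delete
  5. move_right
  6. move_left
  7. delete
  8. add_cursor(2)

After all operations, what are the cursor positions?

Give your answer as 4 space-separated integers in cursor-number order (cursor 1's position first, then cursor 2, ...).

After op 1 (insert('h')): buffer="lhczifh" (len 7), cursors c1@2 c2@7, authorship .1....2
After op 2 (move_right): buffer="lhczifh" (len 7), cursors c1@3 c2@7, authorship .1....2
After op 3 (add_cursor(2)): buffer="lhczifh" (len 7), cursors c3@2 c1@3 c2@7, authorship .1....2
After op 4 (delete): buffer="lzif" (len 4), cursors c1@1 c3@1 c2@4, authorship ....
After op 5 (move_right): buffer="lzif" (len 4), cursors c1@2 c3@2 c2@4, authorship ....
After op 6 (move_left): buffer="lzif" (len 4), cursors c1@1 c3@1 c2@3, authorship ....
After op 7 (delete): buffer="zf" (len 2), cursors c1@0 c3@0 c2@1, authorship ..
After op 8 (add_cursor(2)): buffer="zf" (len 2), cursors c1@0 c3@0 c2@1 c4@2, authorship ..

Answer: 0 1 0 2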